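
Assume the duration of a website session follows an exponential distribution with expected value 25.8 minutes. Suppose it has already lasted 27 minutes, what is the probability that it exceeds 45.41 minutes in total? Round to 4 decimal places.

0.4899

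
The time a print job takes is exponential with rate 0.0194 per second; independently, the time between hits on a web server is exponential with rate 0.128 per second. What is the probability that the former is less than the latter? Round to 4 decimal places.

λ_1 = 0.0194, λ_2 = 0.128.
For independent exponentials, P(the former < the latter) = λ_1/(λ_1+λ_2) = 0.0194/0.1474 ≈ 0.1316.

0.1316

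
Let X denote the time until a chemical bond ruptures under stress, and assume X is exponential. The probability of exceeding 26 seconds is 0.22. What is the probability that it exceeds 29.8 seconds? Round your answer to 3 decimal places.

e^(−λ·26) = 0.22 ⇒ λ = −ln(0.22)/26 = 0.0582357.
P(X > 29.8) = e^(−0.0582357·29.8) = e^(−1.7354) ≈ 0.176.

0.176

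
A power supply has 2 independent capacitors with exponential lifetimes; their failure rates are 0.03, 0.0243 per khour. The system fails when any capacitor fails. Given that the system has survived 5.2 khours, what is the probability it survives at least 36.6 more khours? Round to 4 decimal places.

0.1371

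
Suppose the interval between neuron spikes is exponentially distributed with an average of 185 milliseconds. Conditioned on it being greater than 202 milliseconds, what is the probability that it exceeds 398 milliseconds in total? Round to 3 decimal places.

The rate is λ = 1/185 = 0.00540541 per millisecond.
The exponential is memoryless, so the remaining time is again Exp(λ): the condition X > 202 is irrelevant.
P(X > 196) = e^(−1.0595) ≈ 0.347.

0.347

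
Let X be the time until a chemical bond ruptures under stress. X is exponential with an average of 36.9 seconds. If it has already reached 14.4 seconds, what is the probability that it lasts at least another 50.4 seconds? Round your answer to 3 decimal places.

The rate is λ = 1/36.9 = 0.0271003 per second.
The exponential is memoryless, so the remaining time is again Exp(λ): the condition X > 14.4 is irrelevant.
P(X > 50.4) = e^(−1.3659) ≈ 0.255.

0.255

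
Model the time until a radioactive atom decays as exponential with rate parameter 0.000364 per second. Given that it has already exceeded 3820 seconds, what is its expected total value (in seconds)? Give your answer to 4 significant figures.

By memorylessness, E[X | X > 3820] = 3820 + 1/λ = 3820 + 2747.25 = 6567.25 seconds.

6567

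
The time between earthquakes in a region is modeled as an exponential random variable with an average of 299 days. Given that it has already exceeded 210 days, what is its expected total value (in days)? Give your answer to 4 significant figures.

509.0

The rate is λ = 1/299 = 0.00334448 per day.
By memorylessness, E[X | X > 210] = 210 + 1/λ = 210 + 299 = 509 days.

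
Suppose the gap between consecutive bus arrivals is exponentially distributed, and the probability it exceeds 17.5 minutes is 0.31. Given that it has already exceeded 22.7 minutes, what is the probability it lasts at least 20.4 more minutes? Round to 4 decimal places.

From e^(−λ·17.5) = 0.31, λ = −ln(0.31)/17.5 = 0.0669247.
Memoryless: P(X > 22.7+20.4 | X > 22.7) = P(X > 20.4) = e^(−0.0669247·20.4) ≈ 0.2553.

0.2553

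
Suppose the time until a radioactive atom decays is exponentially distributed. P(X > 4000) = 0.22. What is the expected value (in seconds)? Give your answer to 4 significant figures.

2642

e^(−λ·4000) = 0.22 ⇒ λ = −ln(0.22)/4000 = 0.000378532.
Mean = 1/λ = 2641.79 seconds.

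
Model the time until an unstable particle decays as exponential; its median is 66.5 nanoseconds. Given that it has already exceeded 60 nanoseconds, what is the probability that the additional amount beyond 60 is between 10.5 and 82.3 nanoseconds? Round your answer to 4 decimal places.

For an exponential, median = ln(2)/λ, so λ = ln 2 / 66.5 = 0.0104233 per nanosecond.
Memoryless: the residual past 60 is again Exp(λ).
P(10.5 < residual < 82.3) = e^(−λ·10.5) − e^(−λ·82.3) = 0.89633 − 0.42408 ≈ 0.4723.

0.4723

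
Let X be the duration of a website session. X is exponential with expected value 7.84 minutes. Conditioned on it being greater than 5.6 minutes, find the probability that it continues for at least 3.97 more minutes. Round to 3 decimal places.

0.603

The rate is λ = 1/7.84 = 0.127551 per minute.
By the memoryless property, P(X > 5.6+3.97 | X > 5.6) = P(X > 3.97).
P(X > 3.97) = e^(−0.50638) ≈ 0.603.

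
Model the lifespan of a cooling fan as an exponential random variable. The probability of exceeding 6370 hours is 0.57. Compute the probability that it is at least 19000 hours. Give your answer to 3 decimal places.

e^(−λ·6370) = 0.57 ⇒ λ = −ln(0.57)/6370 = 0.0000882447.
P(X > 19000) = e^(−0.0000882447·19000) = e^(−1.6766) ≈ 0.187.

0.187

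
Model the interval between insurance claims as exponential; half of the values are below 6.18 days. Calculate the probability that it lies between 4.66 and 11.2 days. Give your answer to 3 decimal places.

0.308

For an exponential, median = ln(2)/λ, so λ = ln 2 / 6.18 = 0.11216 per day.
P(4.66 < X < 11.2) = e^(−λ·4.66) − e^(−λ·11.2) = 0.59294 − 0.28474 ≈ 0.308.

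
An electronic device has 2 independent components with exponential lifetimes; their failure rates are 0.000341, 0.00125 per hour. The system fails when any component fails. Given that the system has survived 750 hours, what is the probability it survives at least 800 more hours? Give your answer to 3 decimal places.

0.280

Time to first failure ~ Exp(Σλ) with Σλ = 0.001591.
By memorylessness, P(T > 750+800 | T > 750) = P(T > 800) = e^(−0.001591·800) ≈ 0.280.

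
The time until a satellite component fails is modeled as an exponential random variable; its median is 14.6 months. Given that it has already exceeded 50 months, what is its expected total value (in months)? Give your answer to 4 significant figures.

For an exponential, median = ln(2)/λ, so λ = ln 2 / 14.6 = 0.0474758 per month.
By memorylessness, E[X | X > 50] = 50 + 1/λ = 50 + 21.0633 = 71.0633 months.

71.06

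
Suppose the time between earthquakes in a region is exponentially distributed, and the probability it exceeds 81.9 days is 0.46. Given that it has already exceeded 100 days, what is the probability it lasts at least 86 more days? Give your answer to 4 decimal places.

From e^(−λ·81.9) = 0.46, λ = −ln(0.46)/81.9 = 0.00948143.
Memoryless: P(X > 100+86 | X > 100) = P(X > 86) = e^(−0.00948143·86) ≈ 0.4425.

0.4425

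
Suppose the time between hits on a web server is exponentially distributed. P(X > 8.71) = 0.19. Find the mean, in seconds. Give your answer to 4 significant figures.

e^(−λ·8.71) = 0.19 ⇒ λ = −ln(0.19)/8.71 = 0.190669.
Mean = 1/λ = 5.24468 seconds.

5.245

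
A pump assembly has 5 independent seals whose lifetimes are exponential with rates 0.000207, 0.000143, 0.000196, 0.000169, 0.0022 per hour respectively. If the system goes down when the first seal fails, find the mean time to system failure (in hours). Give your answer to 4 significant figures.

343.1

The time to first failure is exponential with rate Σλ = 0.000207 + 0.000143 + 0.000196 + 0.000169 + 0.0022 = 0.002915.
E[min] = 1/Σλ = 1/0.002915 = 343.053 hours.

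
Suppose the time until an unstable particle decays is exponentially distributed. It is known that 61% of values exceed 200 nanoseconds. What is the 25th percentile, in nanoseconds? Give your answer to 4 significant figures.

e^(−λ·200) = 0.61 ⇒ λ = −ln(0.61)/200 = 0.00247148.
25th percentile: 1 − e^(−λt) = 0.25, t = −ln(0.75)/λ = 116.401 nanoseconds.

116.4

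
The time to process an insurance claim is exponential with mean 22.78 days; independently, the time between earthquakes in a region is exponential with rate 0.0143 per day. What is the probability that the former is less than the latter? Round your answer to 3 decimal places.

λ_1 = 1/22.78 = 0.0438982, λ_2 = 0.0143.
For independent exponentials, P(the former < the latter) = λ_1/(λ_1+λ_2) = 0.0438982/0.0581982 ≈ 0.754.

0.754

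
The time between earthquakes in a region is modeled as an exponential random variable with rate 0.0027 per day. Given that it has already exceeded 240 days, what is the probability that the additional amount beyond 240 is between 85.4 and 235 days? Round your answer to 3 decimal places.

Memoryless: the residual past 240 is again Exp(λ).
P(85.4 < residual < 235) = e^(−λ·85.4) − e^(−λ·235) = 0.79407 − 0.53020 ≈ 0.264.

0.264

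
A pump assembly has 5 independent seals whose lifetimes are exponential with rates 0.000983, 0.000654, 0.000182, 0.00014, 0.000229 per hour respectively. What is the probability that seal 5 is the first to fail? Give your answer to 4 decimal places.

0.1047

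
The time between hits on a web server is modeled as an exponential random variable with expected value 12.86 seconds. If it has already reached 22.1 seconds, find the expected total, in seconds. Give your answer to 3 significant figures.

The rate is λ = 1/12.86 = 0.0777605 per second.
By memorylessness, E[X | X > 22.1] = 22.1 + 1/λ = 22.1 + 12.86 = 34.96 seconds.

35.0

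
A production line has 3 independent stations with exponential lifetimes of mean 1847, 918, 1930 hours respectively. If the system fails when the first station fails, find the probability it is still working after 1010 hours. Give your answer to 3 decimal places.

0.114

The first failure time is exponential with rate Σλ_i = 1/1847 + 1/918 + 1/1930 = 0.00214888 per hour.
P(min > 1010) = e^(−0.00214888·1010) = e^(−2.1704) ≈ 0.114.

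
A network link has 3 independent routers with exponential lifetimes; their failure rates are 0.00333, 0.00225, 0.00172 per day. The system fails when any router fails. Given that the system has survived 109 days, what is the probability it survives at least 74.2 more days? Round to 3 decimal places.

0.582

Time to first failure ~ Exp(Σλ) with Σλ = 0.0073.
By memorylessness, P(T > 109+74.2 | T > 109) = P(T > 74.2) = e^(−0.0073·74.2) ≈ 0.582.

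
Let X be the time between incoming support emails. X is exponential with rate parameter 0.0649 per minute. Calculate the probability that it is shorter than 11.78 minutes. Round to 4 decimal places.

P(X ≤ 11.78) = 1 − e^(−λ·11.78) = 1 − e^(−0.76452) ≈ 0.5344.

0.5344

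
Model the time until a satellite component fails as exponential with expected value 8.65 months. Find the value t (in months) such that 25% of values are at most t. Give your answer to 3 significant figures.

The rate is λ = 1/8.65 = 0.115607 per month.
Set 1 − e^(−λt) = 0.25, so t = −ln(0.75)/λ = 0.28768/0.115607 ≈ 2.48845 months.

2.49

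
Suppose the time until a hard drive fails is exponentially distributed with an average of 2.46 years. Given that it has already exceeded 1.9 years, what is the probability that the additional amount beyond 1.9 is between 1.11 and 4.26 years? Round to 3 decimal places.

0.460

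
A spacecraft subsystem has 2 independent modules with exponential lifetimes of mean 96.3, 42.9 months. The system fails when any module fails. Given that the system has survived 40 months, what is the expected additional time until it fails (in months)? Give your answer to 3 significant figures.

First-failure rate Σλ = 1/96.3 + 1/42.9 = 0.0336942.
By memorylessness the expected residual is 1/Σλ = 29.6787 months, regardless of the 40 already elapsed.

29.7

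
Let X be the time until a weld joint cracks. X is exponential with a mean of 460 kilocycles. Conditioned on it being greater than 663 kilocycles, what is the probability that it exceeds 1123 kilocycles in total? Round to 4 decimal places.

The rate is λ = 1/460 = 0.00217391 per kilocycle.
P(X > s+t | X > s) = e^(−λ(s+t))/e^(−λs) = e^(−λt), independent of s = 663.
P(X > 460) = e^(−1) ≈ 0.3679.

0.3679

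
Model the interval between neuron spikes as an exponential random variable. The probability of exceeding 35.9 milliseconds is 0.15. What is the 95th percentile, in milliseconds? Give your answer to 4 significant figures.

e^(−λ·35.9) = 0.15 ⇒ λ = −ln(0.15)/35.9 = 0.0528446.
95th percentile: 1 − e^(−λt) = 0.95, t = −ln(0.05)/λ = 56.6895 milliseconds.

56.69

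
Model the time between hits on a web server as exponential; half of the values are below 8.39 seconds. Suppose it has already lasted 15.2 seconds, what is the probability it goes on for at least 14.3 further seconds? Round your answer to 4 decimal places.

For an exponential, median = ln(2)/λ, so λ = ln 2 / 8.39 = 0.0826159 per second.
P(X > s+t | X > s) = e^(−λ(s+t))/e^(−λs) = e^(−λt), independent of s = 15.2.
P(X > 14.3) = e^(−1.1814) ≈ 0.3068.

0.3068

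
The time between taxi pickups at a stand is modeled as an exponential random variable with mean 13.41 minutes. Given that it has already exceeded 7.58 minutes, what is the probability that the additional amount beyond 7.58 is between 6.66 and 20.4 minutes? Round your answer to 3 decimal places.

0.390

The rate is λ = 1/13.41 = 0.0745712 per minute.
Memoryless: the residual past 7.58 is again Exp(λ).
P(6.66 < residual < 20.4) = e^(−λ·6.66) − e^(−λ·20.4) = 0.60857 − 0.21844 ≈ 0.390.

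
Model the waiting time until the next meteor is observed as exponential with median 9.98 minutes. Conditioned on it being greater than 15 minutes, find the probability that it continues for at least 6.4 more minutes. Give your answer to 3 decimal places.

0.641

For an exponential, median = ln(2)/λ, so λ = ln 2 / 9.98 = 0.0694536 per minute.
P(X > s+t | X > s) = e^(−λ(s+t))/e^(−λs) = e^(−λt), independent of s = 15.
P(X > 6.4) = e^(−0.4445) ≈ 0.641.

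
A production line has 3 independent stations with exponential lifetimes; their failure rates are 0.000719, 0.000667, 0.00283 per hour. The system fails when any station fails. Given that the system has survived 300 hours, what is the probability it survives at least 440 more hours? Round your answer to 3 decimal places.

0.156

Time to first failure ~ Exp(Σλ) with Σλ = 0.004216.
By memorylessness, P(T > 300+440 | T > 300) = P(T > 440) = e^(−0.004216·440) ≈ 0.156.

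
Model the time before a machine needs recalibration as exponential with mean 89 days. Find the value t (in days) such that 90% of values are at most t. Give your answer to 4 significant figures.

204.9

The rate is λ = 1/89 = 0.011236 per day.
Set 1 − e^(−λt) = 0.9, so t = −ln(0.1)/λ = 2.3026/0.011236 ≈ 204.93 days.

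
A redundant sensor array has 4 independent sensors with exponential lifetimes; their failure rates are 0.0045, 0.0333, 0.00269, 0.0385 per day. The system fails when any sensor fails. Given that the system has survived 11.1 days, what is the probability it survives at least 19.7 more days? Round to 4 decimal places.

0.2110

Time to first failure ~ Exp(Σλ) with Σλ = 0.07899.
By memorylessness, P(T > 11.1+19.7 | T > 11.1) = P(T > 19.7) = e^(−0.07899·19.7) ≈ 0.2110.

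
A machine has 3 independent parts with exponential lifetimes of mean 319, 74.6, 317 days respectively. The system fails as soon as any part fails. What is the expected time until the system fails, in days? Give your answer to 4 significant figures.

50.78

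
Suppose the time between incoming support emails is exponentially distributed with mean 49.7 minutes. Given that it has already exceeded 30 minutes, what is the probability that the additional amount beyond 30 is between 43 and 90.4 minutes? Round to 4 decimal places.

The rate is λ = 1/49.7 = 0.0201207 per minute.
Memoryless: the residual past 30 is again Exp(λ).
P(43 < residual < 90.4) = e^(−λ·43) − e^(−λ·90.4) = 0.42097 − 0.16220 ≈ 0.2588.

0.2588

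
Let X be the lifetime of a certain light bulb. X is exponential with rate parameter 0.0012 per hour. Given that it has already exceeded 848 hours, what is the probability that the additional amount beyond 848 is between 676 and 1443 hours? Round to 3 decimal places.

Memoryless: the residual past 848 is again Exp(λ).
P(676 < residual < 1443) = e^(−λ·676) − e^(−λ·1443) = 0.44432 − 0.17700 ≈ 0.267.

0.267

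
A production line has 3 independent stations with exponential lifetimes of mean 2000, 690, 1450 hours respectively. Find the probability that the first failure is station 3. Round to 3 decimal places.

0.261

Rates: λ_i = 1/mean_i → 0.0005, 0.00144928, 0.000689655; Σλ = 0.00263893.
P(station 3 first) = λ_3/Σλ = 0.000689655/0.00263893 ≈ 0.261.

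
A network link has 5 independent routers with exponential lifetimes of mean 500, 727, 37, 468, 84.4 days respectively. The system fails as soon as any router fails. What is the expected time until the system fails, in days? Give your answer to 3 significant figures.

The first failure time is exponential with rate Σλ_i = 1/500 + 1/727 + 1/37 + 1/468 + 1/84.4 = 0.0443876 per day.
E[min] = 1/Σλ = 1/0.0443876 = 22.5288 days.

22.5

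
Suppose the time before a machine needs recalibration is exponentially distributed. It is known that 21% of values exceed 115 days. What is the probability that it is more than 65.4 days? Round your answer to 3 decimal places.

e^(−λ·115) = 0.21 ⇒ λ = −ln(0.21)/115 = 0.0135708.
P(X > 65.4) = e^(−0.0135708·65.4) = e^(−0.88753) ≈ 0.412.

0.412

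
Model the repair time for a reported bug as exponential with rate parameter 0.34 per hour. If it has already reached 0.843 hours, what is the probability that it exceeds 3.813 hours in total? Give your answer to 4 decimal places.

P(X > s+t | X > s) = e^(−λ(s+t))/e^(−λs) = e^(−λt), independent of s = 0.843.
P(X > 2.97) = e^(−1.0098) ≈ 0.3643.

0.3643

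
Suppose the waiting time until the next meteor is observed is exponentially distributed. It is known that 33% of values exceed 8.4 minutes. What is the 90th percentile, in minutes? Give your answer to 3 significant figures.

e^(−λ·8.4) = 0.33 ⇒ λ = −ln(0.33)/8.4 = 0.131984.
90th percentile: 1 − e^(−λt) = 0.9, t = −ln(0.1)/λ = 17.446 minutes.

17.4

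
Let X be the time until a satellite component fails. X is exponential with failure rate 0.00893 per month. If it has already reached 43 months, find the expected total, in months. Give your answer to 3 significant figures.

155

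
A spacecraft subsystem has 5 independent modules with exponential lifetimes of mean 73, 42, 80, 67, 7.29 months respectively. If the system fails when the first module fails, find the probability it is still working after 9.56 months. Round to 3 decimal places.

0.145

The first failure time is exponential with rate Σλ_i = 1/73 + 1/42 + 1/80 + 1/67 + 1/7.29 = 0.202108 per month.
P(min > 9.56) = e^(−0.202108·9.56) = e^(−1.9321) ≈ 0.145.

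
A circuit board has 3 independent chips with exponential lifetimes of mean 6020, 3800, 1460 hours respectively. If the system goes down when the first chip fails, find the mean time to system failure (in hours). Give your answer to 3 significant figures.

The first failure time is exponential with rate Σλ_i = 1/6020 + 1/3800 + 1/1460 = 0.0011142 per hour.
E[min] = 1/Σλ = 1/0.0011142 = 897.503 hours.

898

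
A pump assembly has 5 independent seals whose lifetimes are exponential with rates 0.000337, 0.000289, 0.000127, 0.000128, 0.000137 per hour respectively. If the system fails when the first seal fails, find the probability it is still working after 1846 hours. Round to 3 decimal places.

0.153

The time to first failure is exponential with rate Σλ = 0.000337 + 0.000289 + 0.000127 + 0.000128 + 0.000137 = 0.001018.
P(min > 1846) = e^(−0.001018·1846) = e^(−1.8792) ≈ 0.153.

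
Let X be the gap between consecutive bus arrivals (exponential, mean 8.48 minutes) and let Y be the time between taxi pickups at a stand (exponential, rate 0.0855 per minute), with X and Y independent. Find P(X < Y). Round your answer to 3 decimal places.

0.580

λ_1 = 1/8.48 = 0.117925, λ_2 = 0.0855.
For independent exponentials, P(X < Y) = λ_1/(λ_1+λ_2) = 0.117925/0.203425 ≈ 0.580.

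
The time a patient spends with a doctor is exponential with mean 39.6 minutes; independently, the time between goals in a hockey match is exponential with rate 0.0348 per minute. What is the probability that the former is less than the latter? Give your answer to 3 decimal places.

λ_1 = 1/39.6 = 0.0252525, λ_2 = 0.0348.
For independent exponentials, P(the former < the latter) = λ_1/(λ_1+λ_2) = 0.0252525/0.0600525 ≈ 0.421.

0.421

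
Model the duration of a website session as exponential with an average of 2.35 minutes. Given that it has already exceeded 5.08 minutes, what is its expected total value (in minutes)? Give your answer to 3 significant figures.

The rate is λ = 1/2.35 = 0.425532 per minute.
By memorylessness, E[X | X > 5.08] = 5.08 + 1/λ = 5.08 + 2.35 = 7.43 minutes.

7.43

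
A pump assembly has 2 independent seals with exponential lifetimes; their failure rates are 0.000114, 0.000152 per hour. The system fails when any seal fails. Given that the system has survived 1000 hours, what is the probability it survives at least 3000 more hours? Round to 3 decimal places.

Time to first failure ~ Exp(Σλ) with Σλ = 0.000266.
By memorylessness, P(T > 1000+3000 | T > 1000) = P(T > 3000) = e^(−0.000266·3000) ≈ 0.450.

0.450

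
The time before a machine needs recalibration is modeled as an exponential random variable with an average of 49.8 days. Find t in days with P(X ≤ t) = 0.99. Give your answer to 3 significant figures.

229

The rate is λ = 1/49.8 = 0.0200803 per day.
Set 1 − e^(−λt) = 0.99, so t = −ln(0.01)/λ = 4.6052/0.0200803 ≈ 229.337 days.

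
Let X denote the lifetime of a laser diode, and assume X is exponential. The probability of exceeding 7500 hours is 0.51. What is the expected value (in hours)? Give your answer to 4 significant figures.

11140

e^(−λ·7500) = 0.51 ⇒ λ = −ln(0.51)/7500 = 0.0000897793.
Mean = 1/λ = 11138.4 hours.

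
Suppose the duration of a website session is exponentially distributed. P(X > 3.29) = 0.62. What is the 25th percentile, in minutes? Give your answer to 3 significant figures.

e^(−λ·3.29) = 0.62 ⇒ λ = −ln(0.62)/3.29 = 0.1453.
25th percentile: 1 − e^(−λt) = 0.25, t = −ln(0.75)/λ = 1.97992 minutes.

1.98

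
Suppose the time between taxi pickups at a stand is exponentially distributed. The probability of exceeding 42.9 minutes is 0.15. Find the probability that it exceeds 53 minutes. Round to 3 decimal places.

0.096

e^(−λ·42.9) = 0.15 ⇒ λ = −ln(0.15)/42.9 = 0.0442219.
P(X > 53) = e^(−0.0442219·53) = e^(−2.3438) ≈ 0.096.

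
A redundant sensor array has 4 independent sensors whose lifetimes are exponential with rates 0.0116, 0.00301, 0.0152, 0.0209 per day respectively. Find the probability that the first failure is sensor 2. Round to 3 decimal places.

The time to first failure is exponential with rate Σλ = 0.0116 + 0.00301 + 0.0152 + 0.0209 = 0.05071.
P(sensor 2 first) = λ_2/Σλ = 0.00301/0.05071 ≈ 0.059.

0.059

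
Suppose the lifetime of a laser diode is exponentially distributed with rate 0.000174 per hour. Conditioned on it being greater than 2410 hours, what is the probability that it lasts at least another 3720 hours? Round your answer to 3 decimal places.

0.523

By the memoryless property, P(X > 2410+3720 | X > 2410) = P(X > 3720).
P(X > 3720) = e^(−0.64728) ≈ 0.523.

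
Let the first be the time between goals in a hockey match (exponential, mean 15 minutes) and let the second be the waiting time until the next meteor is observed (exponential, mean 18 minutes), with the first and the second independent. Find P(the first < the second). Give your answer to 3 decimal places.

λ_1 = 1/15 = 0.0666667, λ_2 = 1/18 = 0.0555556.
For independent exponentials, P(the first < the second) = λ_1/(λ_1+λ_2) = 0.0666667/0.122222 ≈ 0.545.

0.545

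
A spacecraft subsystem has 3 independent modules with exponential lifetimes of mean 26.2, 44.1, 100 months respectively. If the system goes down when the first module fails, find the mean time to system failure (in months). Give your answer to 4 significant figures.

The first failure time is exponential with rate Σλ_i = 1/26.2 + 1/44.1 + 1/100 = 0.0708437 per month.
E[min] = 1/Σλ = 1/0.0708437 = 14.1156 months.

14.12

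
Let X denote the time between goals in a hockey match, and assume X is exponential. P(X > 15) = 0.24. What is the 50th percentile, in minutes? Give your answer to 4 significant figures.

7.285

e^(−λ·15) = 0.24 ⇒ λ = −ln(0.24)/15 = 0.0951411.
50th percentile: 1 − e^(−λt) = 0.5, t = −ln(0.5)/λ = 7.28547 minutes.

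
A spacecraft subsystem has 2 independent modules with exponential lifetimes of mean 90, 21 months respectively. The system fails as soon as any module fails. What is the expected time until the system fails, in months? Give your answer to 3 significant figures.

17.0

The first failure time is exponential with rate Σλ_i = 1/90 + 1/21 = 0.0587302 per month.
E[min] = 1/Σλ = 1/0.0587302 = 17.027 months.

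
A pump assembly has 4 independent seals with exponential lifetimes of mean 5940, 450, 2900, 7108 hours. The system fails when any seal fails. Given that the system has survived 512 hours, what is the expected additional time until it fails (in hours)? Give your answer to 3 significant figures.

First-failure rate Σλ = 1/5940 + 1/450 + 1/2900 + 1/7108 = 0.00287609.
By memorylessness the expected residual is 1/Σλ = 347.695 hours, regardless of the 512 already elapsed.

348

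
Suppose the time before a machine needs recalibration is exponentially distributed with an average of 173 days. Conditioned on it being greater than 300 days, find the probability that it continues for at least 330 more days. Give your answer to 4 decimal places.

0.1484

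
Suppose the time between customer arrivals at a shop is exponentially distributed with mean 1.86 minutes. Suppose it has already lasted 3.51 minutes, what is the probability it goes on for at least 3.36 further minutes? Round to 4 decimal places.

The rate is λ = 1/1.86 = 0.537634 per minute.
The exponential is memoryless, so the remaining time is again Exp(λ): the condition X > 3.51 is irrelevant.
P(X > 3.36) = e^(−1.8065) ≈ 0.1642.

0.1642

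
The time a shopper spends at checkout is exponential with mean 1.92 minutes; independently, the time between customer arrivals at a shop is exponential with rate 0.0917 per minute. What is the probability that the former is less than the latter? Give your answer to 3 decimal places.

λ_1 = 1/1.92 = 0.520833, λ_2 = 0.0917.
For independent exponentials, P(the former < the latter) = λ_1/(λ_1+λ_2) = 0.520833/0.612533 ≈ 0.850.

0.850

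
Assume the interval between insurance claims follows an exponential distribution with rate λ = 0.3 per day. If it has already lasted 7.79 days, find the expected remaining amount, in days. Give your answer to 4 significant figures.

3.333

By memorylessness, the remaining amount past any threshold is again Exp(λ) with mean 1/λ = 3.33333 days.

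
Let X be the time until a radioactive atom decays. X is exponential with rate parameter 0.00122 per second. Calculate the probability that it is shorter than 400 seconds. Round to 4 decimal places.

P(X ≤ 400) = 1 − e^(−λ·400) = 1 − e^(−0.488) ≈ 0.3861.

0.3861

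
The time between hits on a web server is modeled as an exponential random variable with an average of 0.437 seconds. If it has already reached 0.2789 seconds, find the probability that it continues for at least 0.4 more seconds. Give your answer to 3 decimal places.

0.400

The rate is λ = 1/0.437 = 2.28833 per second.
P(X > s+t | X > s) = e^(−λ(s+t))/e^(−λs) = e^(−λt), independent of s = 0.2789.
P(X > 0.4) = e^(−0.91533) ≈ 0.400.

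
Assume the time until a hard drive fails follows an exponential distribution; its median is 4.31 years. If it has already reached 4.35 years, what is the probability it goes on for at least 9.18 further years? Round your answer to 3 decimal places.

For an exponential, median = ln(2)/λ, so λ = ln 2 / 4.31 = 0.160823 per year.
By the memoryless property, P(X > 4.35+9.18 | X > 4.35) = P(X > 9.18).
P(X > 9.18) = e^(−1.4764) ≈ 0.228.

0.228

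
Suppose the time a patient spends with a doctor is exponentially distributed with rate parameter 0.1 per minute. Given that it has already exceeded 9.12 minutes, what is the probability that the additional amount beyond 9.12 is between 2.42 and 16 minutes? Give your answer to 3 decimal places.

Memoryless: the residual past 9.12 is again Exp(λ).
P(2.42 < residual < 16) = e^(−λ·2.42) − e^(−λ·16) = 0.78506 − 0.20190 ≈ 0.583.

0.583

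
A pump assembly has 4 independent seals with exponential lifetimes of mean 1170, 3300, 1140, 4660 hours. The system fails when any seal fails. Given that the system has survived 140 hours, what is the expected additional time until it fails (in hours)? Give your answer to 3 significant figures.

445

First-failure rate Σλ = 1/1170 + 1/3300 + 1/1140 + 1/4660 = 0.00224952.
By memorylessness the expected residual is 1/Σλ = 444.54 hours, regardless of the 140 already elapsed.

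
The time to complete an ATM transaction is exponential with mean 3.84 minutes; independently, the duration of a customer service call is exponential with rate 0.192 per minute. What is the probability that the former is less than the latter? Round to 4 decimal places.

λ_1 = 1/3.84 = 0.260417, λ_2 = 0.192.
For independent exponentials, P(the former < the latter) = λ_1/(λ_1+λ_2) = 0.260417/0.452417 ≈ 0.5756.

0.5756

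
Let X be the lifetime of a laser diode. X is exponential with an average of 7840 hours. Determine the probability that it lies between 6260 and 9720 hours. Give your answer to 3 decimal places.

The rate is λ = 1/7840 = 0.000127551 per hour.
P(6260 < X < 9720) = e^(−λ·6260) − e^(−λ·9720) = 0.45002 − 0.28944 ≈ 0.161.

0.161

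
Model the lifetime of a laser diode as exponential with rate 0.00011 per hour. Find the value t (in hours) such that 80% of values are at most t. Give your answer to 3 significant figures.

Set 1 − e^(−λt) = 0.8, so t = −ln(0.2)/λ = 1.6094/0.00011 ≈ 14631.3 hours.

14600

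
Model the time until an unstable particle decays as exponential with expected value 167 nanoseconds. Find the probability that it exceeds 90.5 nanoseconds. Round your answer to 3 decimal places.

0.582

The rate is λ = 1/167 = 0.00598802 per nanosecond.
P(X > 90.5) = e^(−λ·90.5) = e^(−0.54192) ≈ 0.582.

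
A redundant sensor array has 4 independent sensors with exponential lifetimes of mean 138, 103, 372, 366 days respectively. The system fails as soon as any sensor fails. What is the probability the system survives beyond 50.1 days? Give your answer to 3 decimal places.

The first failure time is exponential with rate Σλ_i = 1/138 + 1/103 + 1/372 + 1/366 = 0.0223755 per day.
P(min > 50.1) = e^(−0.0223755·50.1) = e^(−1.121) ≈ 0.326.

0.326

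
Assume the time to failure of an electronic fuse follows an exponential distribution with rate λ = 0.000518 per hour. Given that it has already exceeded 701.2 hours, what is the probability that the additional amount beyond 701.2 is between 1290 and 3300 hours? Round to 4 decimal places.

0.3316

Memoryless: the residual past 701.2 is again Exp(λ).
P(1290 < residual < 3300) = e^(−λ·1290) − e^(−λ·3300) = 0.51262 − 0.18097 ≈ 0.3316.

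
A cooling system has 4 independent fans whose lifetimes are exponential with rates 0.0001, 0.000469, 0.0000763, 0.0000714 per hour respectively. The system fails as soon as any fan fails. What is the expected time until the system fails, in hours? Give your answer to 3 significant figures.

The time to first failure is exponential with rate Σλ = 0.0001 + 0.000469 + 0.0000763 + 0.0000714 = 0.0007167.
E[min] = 1/Σλ = 1/0.0007167 = 1395.28 hours.

1400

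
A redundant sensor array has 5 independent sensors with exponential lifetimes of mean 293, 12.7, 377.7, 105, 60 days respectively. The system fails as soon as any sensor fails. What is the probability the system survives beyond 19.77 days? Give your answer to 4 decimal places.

The first failure time is exponential with rate Σλ_i = 1/293 + 1/12.7 + 1/377.7 + 1/105 + 1/60 = 0.110991 per day.
P(min > 19.77) = e^(−0.110991·19.77) = e^(−2.1943) ≈ 0.1114.

0.1114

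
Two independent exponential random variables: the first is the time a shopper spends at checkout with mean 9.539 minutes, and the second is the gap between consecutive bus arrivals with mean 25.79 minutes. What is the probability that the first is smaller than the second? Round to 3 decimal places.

λ_1 = 1/9.539 = 0.104833, λ_2 = 1/25.79 = 0.0387747.
For independent exponentials, P(the first < the second) = λ_1/(λ_1+λ_2) = 0.104833/0.143608 ≈ 0.730.

0.730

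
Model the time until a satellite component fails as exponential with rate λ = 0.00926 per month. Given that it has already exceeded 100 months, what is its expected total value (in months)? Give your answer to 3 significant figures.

208

By memorylessness, E[X | X > 100] = 100 + 1/λ = 100 + 107.991 = 207.991 months.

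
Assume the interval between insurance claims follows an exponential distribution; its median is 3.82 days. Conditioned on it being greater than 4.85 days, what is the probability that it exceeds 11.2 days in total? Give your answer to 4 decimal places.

0.3159

For an exponential, median = ln(2)/λ, so λ = ln 2 / 3.82 = 0.181452 per day.
The exponential is memoryless, so the remaining time is again Exp(λ): the condition X > 4.85 is irrelevant.
P(X > 6.35) = e^(−1.1522) ≈ 0.3159.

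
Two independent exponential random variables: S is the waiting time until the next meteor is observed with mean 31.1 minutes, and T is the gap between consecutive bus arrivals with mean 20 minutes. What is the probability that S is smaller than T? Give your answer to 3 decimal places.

λ_1 = 1/31.1 = 0.0321543, λ_2 = 1/20 = 0.05.
For independent exponentials, P(S < T) = λ_1/(λ_1+λ_2) = 0.0321543/0.0821543 ≈ 0.391.

0.391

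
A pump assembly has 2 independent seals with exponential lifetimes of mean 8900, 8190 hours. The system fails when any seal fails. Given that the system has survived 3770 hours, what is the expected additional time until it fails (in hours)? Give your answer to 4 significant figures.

4265

First-failure rate Σλ = 1/8900 + 1/8190 = 0.00023446.
By memorylessness the expected residual is 1/Σλ = 4265.13 hours, regardless of the 3770 already elapsed.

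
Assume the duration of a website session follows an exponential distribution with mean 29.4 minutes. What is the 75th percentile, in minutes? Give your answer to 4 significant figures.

40.76

The rate is λ = 1/29.4 = 0.0340136 per minute.
Set 1 − e^(−λt) = 0.75, so t = −ln(0.25)/λ = 1.3863/0.0340136 ≈ 40.7571 minutes.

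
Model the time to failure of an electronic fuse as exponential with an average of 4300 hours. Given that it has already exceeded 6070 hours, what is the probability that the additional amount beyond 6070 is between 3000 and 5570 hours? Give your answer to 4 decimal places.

0.2239

The rate is λ = 1/4300 = 0.000232558 per hour.
Memoryless: the residual past 6070 is again Exp(λ).
P(3000 < residual < 5570) = e^(−λ·3000) − e^(−λ·5570) = 0.49774 − 0.27380 ≈ 0.2239.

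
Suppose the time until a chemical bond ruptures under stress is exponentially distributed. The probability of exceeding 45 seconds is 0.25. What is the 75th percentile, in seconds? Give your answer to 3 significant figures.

45.0

e^(−λ·45) = 0.25 ⇒ λ = −ln(0.25)/45 = 0.0308065.
75th percentile: 1 − e^(−λt) = 0.75, t = −ln(0.25)/λ = 45 seconds.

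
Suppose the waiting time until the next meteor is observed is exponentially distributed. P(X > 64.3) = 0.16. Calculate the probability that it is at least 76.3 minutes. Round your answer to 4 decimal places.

0.1137

e^(−λ·64.3) = 0.16 ⇒ λ = −ln(0.16)/64.3 = 0.0285005.
P(X > 76.3) = e^(−0.0285005·76.3) = e^(−2.1746) ≈ 0.1137.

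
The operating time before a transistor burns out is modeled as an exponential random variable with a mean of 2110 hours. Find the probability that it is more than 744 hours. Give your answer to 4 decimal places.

0.7029

The rate is λ = 1/2110 = 0.000473934 per hour.
P(X > 744) = e^(−λ·744) = e^(−0.35261) ≈ 0.7029.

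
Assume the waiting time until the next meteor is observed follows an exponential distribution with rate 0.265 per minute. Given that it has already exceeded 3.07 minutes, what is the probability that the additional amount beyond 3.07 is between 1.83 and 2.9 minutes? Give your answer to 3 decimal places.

0.152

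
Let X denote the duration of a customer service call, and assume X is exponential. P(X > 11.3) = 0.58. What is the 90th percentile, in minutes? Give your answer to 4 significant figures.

47.77

e^(−λ·11.3) = 0.58 ⇒ λ = −ln(0.58)/11.3 = 0.0482059.
90th percentile: 1 − e^(−λt) = 0.9, t = −ln(0.1)/λ = 47.7656 minutes.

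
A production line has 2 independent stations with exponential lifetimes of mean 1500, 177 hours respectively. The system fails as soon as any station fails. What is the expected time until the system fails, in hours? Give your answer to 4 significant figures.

158.3

The first failure time is exponential with rate Σλ_i = 1/1500 + 1/177 = 0.00631638 per hour.
E[min] = 1/Σλ = 1/0.00631638 = 158.318 hours.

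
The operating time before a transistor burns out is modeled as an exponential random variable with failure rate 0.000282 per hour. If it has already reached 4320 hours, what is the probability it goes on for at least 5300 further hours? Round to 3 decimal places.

0.224

P(X > s+t | X > s) = e^(−λ(s+t))/e^(−λs) = e^(−λt), independent of s = 4320.
P(X > 5300) = e^(−1.4946) ≈ 0.224.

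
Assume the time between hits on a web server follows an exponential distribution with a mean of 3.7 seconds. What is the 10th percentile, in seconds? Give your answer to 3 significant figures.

The rate is λ = 1/3.7 = 0.27027 per second.
Set 1 − e^(−λt) = 0.1, so t = −ln(0.9)/λ = 0.10536/0.27027 ≈ 0.389834 seconds.

0.390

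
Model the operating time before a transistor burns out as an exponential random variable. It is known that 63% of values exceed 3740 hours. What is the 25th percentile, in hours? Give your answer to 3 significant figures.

e^(−λ·3740) = 0.63 ⇒ λ = −ln(0.63)/3740 = 0.000123539.
25th percentile: 1 − e^(−λt) = 0.25, t = −ln(0.75)/λ = 2328.68 hours.

2330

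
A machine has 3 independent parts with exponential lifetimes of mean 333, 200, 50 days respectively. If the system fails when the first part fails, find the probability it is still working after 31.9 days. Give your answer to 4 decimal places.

0.4093

The first failure time is exponential with rate Σλ_i = 1/333 + 1/200 + 1/50 = 0.028003 per day.
P(min > 31.9) = e^(−0.028003·31.9) = e^(−0.8933) ≈ 0.4093.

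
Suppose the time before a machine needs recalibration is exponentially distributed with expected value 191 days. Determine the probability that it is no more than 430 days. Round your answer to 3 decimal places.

The rate is λ = 1/191 = 0.0052356 per day.
P(X ≤ 430) = 1 − e^(−λ·430) = 1 − e^(−2.2513) ≈ 0.895.

0.895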